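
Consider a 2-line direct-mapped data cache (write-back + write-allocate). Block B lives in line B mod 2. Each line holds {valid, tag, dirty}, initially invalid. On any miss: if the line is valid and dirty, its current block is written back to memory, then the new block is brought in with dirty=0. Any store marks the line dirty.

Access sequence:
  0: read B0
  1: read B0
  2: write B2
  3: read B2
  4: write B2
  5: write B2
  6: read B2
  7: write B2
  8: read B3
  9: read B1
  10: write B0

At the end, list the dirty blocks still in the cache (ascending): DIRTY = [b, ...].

0: R B0 → L0 miss [-]
1: R B0 → L0 hit [-]
2: W B2 → L0 miss [D]
3: R B2 → L0 hit [D]
4: W B2 → L0 hit [D]
5: W B2 → L0 hit [D]
6: R B2 → L0 hit [D]
7: W B2 → L0 hit [D]
8: R B3 → L1 miss [-]
9: R B1 → L1 miss [-]
10: W B0 → L0 miss wb→B2 [D]

DIRTY = [0]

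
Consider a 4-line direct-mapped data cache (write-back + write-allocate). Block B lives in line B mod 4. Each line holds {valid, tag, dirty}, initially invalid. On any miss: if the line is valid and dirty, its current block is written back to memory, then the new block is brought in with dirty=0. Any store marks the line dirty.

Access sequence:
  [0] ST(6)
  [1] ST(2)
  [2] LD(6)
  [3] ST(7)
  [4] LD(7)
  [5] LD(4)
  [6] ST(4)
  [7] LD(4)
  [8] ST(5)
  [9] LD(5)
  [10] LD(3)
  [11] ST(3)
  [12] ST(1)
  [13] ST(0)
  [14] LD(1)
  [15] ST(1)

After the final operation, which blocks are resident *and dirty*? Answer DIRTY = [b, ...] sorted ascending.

DIRTY = [0, 1, 3]

  0 | W B6 → L2 miss [D]
  1 | W B2 → L2 miss wb→B6 [D]
  2 | R B6 → L2 miss wb→B2 [-]
  3 | W B7 → L3 miss [D]
  4 | R B7 → L3 hit [D]
  5 | R B4 → L0 miss [-]
  6 | W B4 → L0 hit [D]
  7 | R B4 → L0 hit [D]
  8 | W B5 → L1 miss [D]
  9 | R B5 → L1 hit [D]
  10 | R B3 → L3 miss wb→B7 [-]
  11 | W B3 → L3 hit [D]
  12 | W B1 → L1 miss wb→B5 [D]
  13 | W B0 → L0 miss wb→B4 [D]
  14 | R B1 → L1 hit [D]
  15 | W B1 → L1 hit [D]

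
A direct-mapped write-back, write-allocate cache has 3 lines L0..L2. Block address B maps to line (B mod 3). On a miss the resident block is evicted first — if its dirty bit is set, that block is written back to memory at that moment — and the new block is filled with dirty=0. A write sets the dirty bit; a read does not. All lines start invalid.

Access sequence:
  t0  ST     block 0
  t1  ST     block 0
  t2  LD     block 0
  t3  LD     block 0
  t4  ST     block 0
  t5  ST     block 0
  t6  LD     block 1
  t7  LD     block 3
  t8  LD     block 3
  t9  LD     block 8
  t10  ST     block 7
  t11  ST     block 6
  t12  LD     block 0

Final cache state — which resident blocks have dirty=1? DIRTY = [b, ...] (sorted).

DIRTY = [7]

0: W B0 -> L0 miss  d=D]
1: W B0 -> L0 hit  d=D]
2: R B0 -> L0 hit  d=D]
3: R B0 -> L0 hit  d=D]
4: W B0 -> L0 hit  d=D]
5: W B0 -> L0 hit  d=D]
6: R B1 -> L1 miss  d=-]
7: R B3 -> L0 miss wb->B0  d=-]
8: R B3 -> L0 hit  d=-]
9: R B8 -> L2 miss  d=-]
10: W B7 -> L1 miss  d=D]
11: W B6 -> L0 miss  d=D]
12: R B0 -> L0 miss wb->B6  d=-]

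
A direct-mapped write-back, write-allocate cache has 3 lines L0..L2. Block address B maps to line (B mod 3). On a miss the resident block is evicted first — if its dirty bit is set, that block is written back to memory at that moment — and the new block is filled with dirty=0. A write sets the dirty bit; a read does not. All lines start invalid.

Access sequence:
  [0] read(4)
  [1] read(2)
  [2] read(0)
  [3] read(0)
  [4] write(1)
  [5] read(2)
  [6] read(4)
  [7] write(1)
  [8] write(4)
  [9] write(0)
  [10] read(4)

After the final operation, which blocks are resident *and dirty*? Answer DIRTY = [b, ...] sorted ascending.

DIRTY = [0, 4]

  0 | R B4 → L1 miss [-]
  1 | R B2 → L2 miss [-]
  2 | R B0 → L0 miss [-]
  3 | R B0 → L0 hit [-]
  4 | W B1 → L1 miss [D]
  5 | R B2 → L2 hit [-]
  6 | R B4 → L1 miss wb→B1 [-]
  7 | W B1 → L1 miss [D]
  8 | W B4 → L1 miss wb→B1 [D]
  9 | W B0 → L0 hit [D]
  10 | R B4 → L1 hit [D]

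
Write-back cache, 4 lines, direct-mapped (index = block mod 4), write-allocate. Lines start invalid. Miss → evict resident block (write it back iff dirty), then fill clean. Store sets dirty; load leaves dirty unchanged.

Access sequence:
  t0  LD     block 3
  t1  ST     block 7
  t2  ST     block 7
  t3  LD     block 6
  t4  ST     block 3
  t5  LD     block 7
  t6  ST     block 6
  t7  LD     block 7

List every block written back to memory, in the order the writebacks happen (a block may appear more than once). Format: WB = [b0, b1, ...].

WB = [7, 3]

  0 | R B3 → L3 miss [-]
  1 | W B7 → L3 miss [D]
  2 | W B7 → L3 hit [D]
  3 | R B6 → L2 miss [-]
  4 | W B3 → L3 miss wb→B7 [D]
  5 | R B7 → L3 miss wb→B3 [-]
  6 | W B6 → L2 hit [D]
  7 | R B7 → L3 hit [-]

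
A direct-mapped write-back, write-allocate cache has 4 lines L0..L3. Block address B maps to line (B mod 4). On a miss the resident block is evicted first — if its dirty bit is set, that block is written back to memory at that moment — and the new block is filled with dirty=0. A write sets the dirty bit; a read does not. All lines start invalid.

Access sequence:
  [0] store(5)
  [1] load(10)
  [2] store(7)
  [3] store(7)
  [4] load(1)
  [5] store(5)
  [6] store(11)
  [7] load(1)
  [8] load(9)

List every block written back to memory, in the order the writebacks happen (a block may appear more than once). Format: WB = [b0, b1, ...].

0: W B5 -> L1 miss  d=D]
1: R B10 -> L2 miss  d=-]
2: W B7 -> L3 miss  d=D]
3: W B7 -> L3 hit  d=D]
4: R B1 -> L1 miss wb->B5  d=-]
5: W B5 -> L1 miss  d=D]
6: W B11 -> L3 miss wb->B7  d=D]
7: R B1 -> L1 miss wb->B5  d=-]
8: R B9 -> L1 miss  d=-]

WB = [5, 7, 5]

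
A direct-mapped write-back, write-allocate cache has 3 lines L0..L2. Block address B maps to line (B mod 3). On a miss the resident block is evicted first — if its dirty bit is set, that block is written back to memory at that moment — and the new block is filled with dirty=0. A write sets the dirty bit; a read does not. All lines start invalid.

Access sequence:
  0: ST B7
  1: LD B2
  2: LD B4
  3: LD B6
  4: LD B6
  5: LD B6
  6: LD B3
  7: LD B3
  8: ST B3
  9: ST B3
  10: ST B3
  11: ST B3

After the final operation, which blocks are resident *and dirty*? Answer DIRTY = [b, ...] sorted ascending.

DIRTY = [3]

0: W B7 -> L1 miss  d=D]
1: R B2 -> L2 miss  d=-]
2: R B4 -> L1 miss wb->B7  d=-]
3: R B6 -> L0 miss  d=-]
4: R B6 -> L0 hit  d=-]
5: R B6 -> L0 hit  d=-]
6: R B3 -> L0 miss  d=-]
7: R B3 -> L0 hit  d=-]
8: W B3 -> L0 hit  d=D]
9: W B3 -> L0 hit  d=D]
10: W B3 -> L0 hit  d=D]
11: W B3 -> L0 hit  d=D]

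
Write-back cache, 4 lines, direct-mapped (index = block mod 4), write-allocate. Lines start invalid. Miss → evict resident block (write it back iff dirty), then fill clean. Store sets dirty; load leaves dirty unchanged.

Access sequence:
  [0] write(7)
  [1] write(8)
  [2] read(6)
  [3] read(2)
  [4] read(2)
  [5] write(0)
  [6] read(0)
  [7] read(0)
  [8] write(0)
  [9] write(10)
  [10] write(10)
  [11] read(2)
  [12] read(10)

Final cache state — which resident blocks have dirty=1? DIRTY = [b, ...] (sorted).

DIRTY = [0, 7]

  0 | W B7 → L3 miss [D]
  1 | W B8 → L0 miss [D]
  2 | R B6 → L2 miss [-]
  3 | R B2 → L2 miss [-]
  4 | R B2 → L2 hit [-]
  5 | W B0 → L0 miss wb→B8 [D]
  6 | R B0 → L0 hit [D]
  7 | R B0 → L0 hit [D]
  8 | W B0 → L0 hit [D]
  9 | W B10 → L2 miss [D]
  10 | W B10 → L2 hit [D]
  11 | R B2 → L2 miss wb→B10 [-]
  12 | R B10 → L2 miss [-]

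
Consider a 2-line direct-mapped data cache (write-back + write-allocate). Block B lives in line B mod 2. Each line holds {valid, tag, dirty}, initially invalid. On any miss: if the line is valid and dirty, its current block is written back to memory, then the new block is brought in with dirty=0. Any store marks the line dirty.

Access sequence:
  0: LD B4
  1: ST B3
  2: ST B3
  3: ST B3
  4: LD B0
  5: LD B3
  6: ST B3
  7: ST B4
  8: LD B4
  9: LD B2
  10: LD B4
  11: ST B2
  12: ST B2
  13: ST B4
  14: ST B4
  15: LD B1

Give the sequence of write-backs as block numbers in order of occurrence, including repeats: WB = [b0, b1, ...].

  0 | R B4 → L0 miss [-]
  1 | W B3 → L1 miss [D]
  2 | W B3 → L1 hit [D]
  3 | W B3 → L1 hit [D]
  4 | R B0 → L0 miss [-]
  5 | R B3 → L1 hit [D]
  6 | W B3 → L1 hit [D]
  7 | W B4 → L0 miss [D]
  8 | R B4 → L0 hit [D]
  9 | R B2 → L0 miss wb→B4 [-]
  10 | R B4 → L0 miss [-]
  11 | W B2 → L0 miss [D]
  12 | W B2 → L0 hit [D]
  13 | W B4 → L0 miss wb→B2 [D]
  14 | W B4 → L0 hit [D]
  15 | R B1 → L1 miss wb→B3 [-]

WB = [4, 2, 3]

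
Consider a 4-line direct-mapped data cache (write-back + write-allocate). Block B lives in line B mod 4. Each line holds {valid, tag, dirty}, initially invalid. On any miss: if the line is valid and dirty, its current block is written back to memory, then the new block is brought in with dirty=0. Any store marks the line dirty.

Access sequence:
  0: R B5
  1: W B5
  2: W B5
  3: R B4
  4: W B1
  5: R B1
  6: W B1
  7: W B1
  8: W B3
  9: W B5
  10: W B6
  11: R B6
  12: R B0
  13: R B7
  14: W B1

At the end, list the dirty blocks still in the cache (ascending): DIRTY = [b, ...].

DIRTY = [1, 6]

0: R B5 -> L1 miss  d=-]
1: W B5 -> L1 hit  d=D]
2: W B5 -> L1 hit  d=D]
3: R B4 -> L0 miss  d=-]
4: W B1 -> L1 miss wb->B5  d=D]
5: R B1 -> L1 hit  d=D]
6: W B1 -> L1 hit  d=D]
7: W B1 -> L1 hit  d=D]
8: W B3 -> L3 miss  d=D]
9: W B5 -> L1 miss wb->B1  d=D]
10: W B6 -> L2 miss  d=D]
11: R B6 -> L2 hit  d=D]
12: R B0 -> L0 miss  d=-]
13: R B7 -> L3 miss wb->B3  d=-]
14: W B1 -> L1 miss wb->B5  d=D]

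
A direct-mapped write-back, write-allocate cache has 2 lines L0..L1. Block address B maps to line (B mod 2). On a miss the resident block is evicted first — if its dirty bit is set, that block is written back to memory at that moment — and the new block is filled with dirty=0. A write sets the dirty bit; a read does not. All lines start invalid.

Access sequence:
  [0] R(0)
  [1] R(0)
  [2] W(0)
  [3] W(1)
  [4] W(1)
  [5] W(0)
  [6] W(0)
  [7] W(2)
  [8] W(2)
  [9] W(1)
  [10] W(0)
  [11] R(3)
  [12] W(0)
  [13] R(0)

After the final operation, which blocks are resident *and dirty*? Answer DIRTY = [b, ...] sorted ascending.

DIRTY = [0]

0: R B0 -> L0 miss  d=-]
1: R B0 -> L0 hit  d=-]
2: W B0 -> L0 hit  d=D]
3: W B1 -> L1 miss  d=D]
4: W B1 -> L1 hit  d=D]
5: W B0 -> L0 hit  d=D]
6: W B0 -> L0 hit  d=D]
7: W B2 -> L0 miss wb->B0  d=D]
8: W B2 -> L0 hit  d=D]
9: W B1 -> L1 hit  d=D]
10: W B0 -> L0 miss wb->B2  d=D]
11: R B3 -> L1 miss wb->B1  d=-]
12: W B0 -> L0 hit  d=D]
13: R B0 -> L0 hit  d=D]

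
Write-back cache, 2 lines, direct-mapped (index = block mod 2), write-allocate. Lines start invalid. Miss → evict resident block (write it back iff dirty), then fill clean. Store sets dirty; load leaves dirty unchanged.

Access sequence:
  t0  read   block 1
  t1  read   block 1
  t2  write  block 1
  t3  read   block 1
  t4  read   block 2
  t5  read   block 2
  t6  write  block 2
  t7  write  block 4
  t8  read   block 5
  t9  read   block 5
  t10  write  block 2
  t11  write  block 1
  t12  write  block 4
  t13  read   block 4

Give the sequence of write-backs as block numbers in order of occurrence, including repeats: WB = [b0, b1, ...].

WB = [2, 1, 4, 2]

0: R B1 -> L1 miss  d=-]
1: R B1 -> L1 hit  d=-]
2: W B1 -> L1 hit  d=D]
3: R B1 -> L1 hit  d=D]
4: R B2 -> L0 miss  d=-]
5: R B2 -> L0 hit  d=-]
6: W B2 -> L0 hit  d=D]
7: W B4 -> L0 miss wb->B2  d=D]
8: R B5 -> L1 miss wb->B1  d=-]
9: R B5 -> L1 hit  d=-]
10: W B2 -> L0 miss wb->B4  d=D]
11: W B1 -> L1 miss  d=D]
12: W B4 -> L0 miss wb->B2  d=D]
13: R B4 -> L0 hit  d=D]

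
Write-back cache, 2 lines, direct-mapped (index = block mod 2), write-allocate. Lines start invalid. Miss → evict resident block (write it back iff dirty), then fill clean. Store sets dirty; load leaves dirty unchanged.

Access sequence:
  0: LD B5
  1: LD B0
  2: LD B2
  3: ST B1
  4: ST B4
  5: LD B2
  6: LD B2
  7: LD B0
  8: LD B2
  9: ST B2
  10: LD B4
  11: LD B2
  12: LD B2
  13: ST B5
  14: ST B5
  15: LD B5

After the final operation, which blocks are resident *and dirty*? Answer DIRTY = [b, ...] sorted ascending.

DIRTY = [5]

0: R B5 → L1 miss [-]
1: R B0 → L0 miss [-]
2: R B2 → L0 miss [-]
3: W B1 → L1 miss [D]
4: W B4 → L0 miss [D]
5: R B2 → L0 miss wb→B4 [-]
6: R B2 → L0 hit [-]
7: R B0 → L0 miss [-]
8: R B2 → L0 miss [-]
9: W B2 → L0 hit [D]
10: R B4 → L0 miss wb→B2 [-]
11: R B2 → L0 miss [-]
12: R B2 → L0 hit [-]
13: W B5 → L1 miss wb→B1 [D]
14: W B5 → L1 hit [D]
15: R B5 → L1 hit [D]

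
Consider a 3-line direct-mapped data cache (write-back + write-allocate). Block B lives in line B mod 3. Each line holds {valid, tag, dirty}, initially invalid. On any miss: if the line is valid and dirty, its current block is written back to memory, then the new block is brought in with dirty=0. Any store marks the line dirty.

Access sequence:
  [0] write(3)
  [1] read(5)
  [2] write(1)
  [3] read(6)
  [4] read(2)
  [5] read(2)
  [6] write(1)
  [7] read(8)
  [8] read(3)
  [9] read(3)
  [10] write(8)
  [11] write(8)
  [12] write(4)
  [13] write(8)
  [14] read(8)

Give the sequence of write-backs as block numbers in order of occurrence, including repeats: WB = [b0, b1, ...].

WB = [3, 1]

0: W B3 -> L0 miss  d=D]
1: R B5 -> L2 miss  d=-]
2: W B1 -> L1 miss  d=D]
3: R B6 -> L0 miss wb->B3  d=-]
4: R B2 -> L2 miss  d=-]
5: R B2 -> L2 hit  d=-]
6: W B1 -> L1 hit  d=D]
7: R B8 -> L2 miss  d=-]
8: R B3 -> L0 miss  d=-]
9: R B3 -> L0 hit  d=-]
10: W B8 -> L2 hit  d=D]
11: W B8 -> L2 hit  d=D]
12: W B4 -> L1 miss wb->B1  d=D]
13: W B8 -> L2 hit  d=D]
14: R B8 -> L2 hit  d=D]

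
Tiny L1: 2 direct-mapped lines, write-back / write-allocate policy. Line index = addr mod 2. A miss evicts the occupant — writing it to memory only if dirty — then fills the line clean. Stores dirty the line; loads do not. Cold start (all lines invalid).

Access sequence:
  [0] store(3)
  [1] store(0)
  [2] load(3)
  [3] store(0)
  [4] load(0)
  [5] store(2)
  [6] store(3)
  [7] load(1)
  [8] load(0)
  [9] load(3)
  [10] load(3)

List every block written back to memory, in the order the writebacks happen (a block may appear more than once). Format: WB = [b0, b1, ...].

0: W B3 -> L1 miss  d=D]
1: W B0 -> L0 miss  d=D]
2: R B3 -> L1 hit  d=D]
3: W B0 -> L0 hit  d=D]
4: R B0 -> L0 hit  d=D]
5: W B2 -> L0 miss wb->B0  d=D]
6: W B3 -> L1 hit  d=D]
7: R B1 -> L1 miss wb->B3  d=-]
8: R B0 -> L0 miss wb->B2  d=-]
9: R B3 -> L1 miss  d=-]
10: R B3 -> L1 hit  d=-]

WB = [0, 3, 2]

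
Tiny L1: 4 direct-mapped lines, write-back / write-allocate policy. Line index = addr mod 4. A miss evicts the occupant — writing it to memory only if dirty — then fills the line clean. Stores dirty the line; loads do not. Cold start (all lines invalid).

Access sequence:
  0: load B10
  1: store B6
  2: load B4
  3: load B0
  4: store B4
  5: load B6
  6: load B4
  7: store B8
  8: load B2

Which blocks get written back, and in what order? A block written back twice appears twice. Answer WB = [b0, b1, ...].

WB = [4, 6]

0: R B10 → L2 miss [-]
1: W B6 → L2 miss [D]
2: R B4 → L0 miss [-]
3: R B0 → L0 miss [-]
4: W B4 → L0 miss [D]
5: R B6 → L2 hit [D]
6: R B4 → L0 hit [D]
7: W B8 → L0 miss wb→B4 [D]
8: R B2 → L2 miss wb→B6 [-]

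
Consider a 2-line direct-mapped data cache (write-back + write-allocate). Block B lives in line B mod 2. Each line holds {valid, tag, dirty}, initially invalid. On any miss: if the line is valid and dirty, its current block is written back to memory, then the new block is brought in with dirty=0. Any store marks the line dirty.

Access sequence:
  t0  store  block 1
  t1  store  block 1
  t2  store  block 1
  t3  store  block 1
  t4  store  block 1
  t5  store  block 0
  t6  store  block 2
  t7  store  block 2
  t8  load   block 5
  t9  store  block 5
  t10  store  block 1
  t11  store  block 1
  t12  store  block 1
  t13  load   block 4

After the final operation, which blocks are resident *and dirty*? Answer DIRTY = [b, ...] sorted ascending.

0: W B1 → L1 miss [D]
1: W B1 → L1 hit [D]
2: W B1 → L1 hit [D]
3: W B1 → L1 hit [D]
4: W B1 → L1 hit [D]
5: W B0 → L0 miss [D]
6: W B2 → L0 miss wb→B0 [D]
7: W B2 → L0 hit [D]
8: R B5 → L1 miss wb→B1 [-]
9: W B5 → L1 hit [D]
10: W B1 → L1 miss wb→B5 [D]
11: W B1 → L1 hit [D]
12: W B1 → L1 hit [D]
13: R B4 → L0 miss wb→B2 [-]

DIRTY = [1]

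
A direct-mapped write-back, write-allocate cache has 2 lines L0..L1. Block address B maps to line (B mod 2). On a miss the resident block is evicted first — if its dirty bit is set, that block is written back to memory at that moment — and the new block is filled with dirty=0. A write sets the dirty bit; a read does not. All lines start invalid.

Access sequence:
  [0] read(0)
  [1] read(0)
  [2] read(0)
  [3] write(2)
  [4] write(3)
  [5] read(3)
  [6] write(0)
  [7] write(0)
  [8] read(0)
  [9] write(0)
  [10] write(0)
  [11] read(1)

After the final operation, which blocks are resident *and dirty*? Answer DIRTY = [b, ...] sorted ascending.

0: R B0 -> L0 miss  d=-]
1: R B0 -> L0 hit  d=-]
2: R B0 -> L0 hit  d=-]
3: W B2 -> L0 miss  d=D]
4: W B3 -> L1 miss  d=D]
5: R B3 -> L1 hit  d=D]
6: W B0 -> L0 miss wb->B2  d=D]
7: W B0 -> L0 hit  d=D]
8: R B0 -> L0 hit  d=D]
9: W B0 -> L0 hit  d=D]
10: W B0 -> L0 hit  d=D]
11: R B1 -> L1 miss wb->B3  d=-]

DIRTY = [0]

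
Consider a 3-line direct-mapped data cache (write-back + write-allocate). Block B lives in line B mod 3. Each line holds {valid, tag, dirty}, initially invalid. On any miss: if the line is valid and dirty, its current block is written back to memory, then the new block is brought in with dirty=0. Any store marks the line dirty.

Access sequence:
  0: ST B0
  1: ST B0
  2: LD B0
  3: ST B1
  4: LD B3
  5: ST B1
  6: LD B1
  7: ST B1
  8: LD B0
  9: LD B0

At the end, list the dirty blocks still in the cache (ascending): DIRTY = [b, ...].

0: W B0 -> L0 miss  d=D]
1: W B0 -> L0 hit  d=D]
2: R B0 -> L0 hit  d=D]
3: W B1 -> L1 miss  d=D]
4: R B3 -> L0 miss wb->B0  d=-]
5: W B1 -> L1 hit  d=D]
6: R B1 -> L1 hit  d=D]
7: W B1 -> L1 hit  d=D]
8: R B0 -> L0 miss  d=-]
9: R B0 -> L0 hit  d=-]

DIRTY = [1]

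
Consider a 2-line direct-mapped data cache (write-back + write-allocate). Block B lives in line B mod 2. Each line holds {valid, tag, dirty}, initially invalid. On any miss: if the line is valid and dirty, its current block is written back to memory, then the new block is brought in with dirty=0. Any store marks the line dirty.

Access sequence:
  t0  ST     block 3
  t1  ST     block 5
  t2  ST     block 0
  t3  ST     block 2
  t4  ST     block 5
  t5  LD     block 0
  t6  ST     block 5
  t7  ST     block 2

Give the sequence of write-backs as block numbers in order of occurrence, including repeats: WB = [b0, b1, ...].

0: W B3 -> L1 miss  d=D]
1: W B5 -> L1 miss wb->B3  d=D]
2: W B0 -> L0 miss  d=D]
3: W B2 -> L0 miss wb->B0  d=D]
4: W B5 -> L1 hit  d=D]
5: R B0 -> L0 miss wb->B2  d=-]
6: W B5 -> L1 hit  d=D]
7: W B2 -> L0 miss  d=D]

WB = [3, 0, 2]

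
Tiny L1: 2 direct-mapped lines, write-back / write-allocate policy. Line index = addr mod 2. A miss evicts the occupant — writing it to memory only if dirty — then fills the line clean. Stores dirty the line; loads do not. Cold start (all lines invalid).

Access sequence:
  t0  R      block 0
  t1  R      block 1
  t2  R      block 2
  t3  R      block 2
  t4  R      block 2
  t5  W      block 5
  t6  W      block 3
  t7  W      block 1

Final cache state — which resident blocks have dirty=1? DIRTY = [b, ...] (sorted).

DIRTY = [1]

0: R B0 → L0 miss [-]
1: R B1 → L1 miss [-]
2: R B2 → L0 miss [-]
3: R B2 → L0 hit [-]
4: R B2 → L0 hit [-]
5: W B5 → L1 miss [D]
6: W B3 → L1 miss wb→B5 [D]
7: W B1 → L1 miss wb→B3 [D]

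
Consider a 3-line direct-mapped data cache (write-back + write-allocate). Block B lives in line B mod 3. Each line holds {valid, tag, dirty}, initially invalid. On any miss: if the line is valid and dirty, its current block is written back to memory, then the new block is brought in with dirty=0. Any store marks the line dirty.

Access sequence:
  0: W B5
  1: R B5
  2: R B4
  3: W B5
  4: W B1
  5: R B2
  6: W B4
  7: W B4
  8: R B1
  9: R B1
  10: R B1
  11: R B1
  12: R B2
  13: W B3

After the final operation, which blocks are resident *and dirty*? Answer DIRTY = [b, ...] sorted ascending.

  0 | W B5 → L2 miss [D]
  1 | R B5 → L2 hit [D]
  2 | R B4 → L1 miss [-]
  3 | W B5 → L2 hit [D]
  4 | W B1 → L1 miss [D]
  5 | R B2 → L2 miss wb→B5 [-]
  6 | W B4 → L1 miss wb→B1 [D]
  7 | W B4 → L1 hit [D]
  8 | R B1 → L1 miss wb→B4 [-]
  9 | R B1 → L1 hit [-]
  10 | R B1 → L1 hit [-]
  11 | R B1 → L1 hit [-]
  12 | R B2 → L2 hit [-]
  13 | W B3 → L0 miss [D]

DIRTY = [3]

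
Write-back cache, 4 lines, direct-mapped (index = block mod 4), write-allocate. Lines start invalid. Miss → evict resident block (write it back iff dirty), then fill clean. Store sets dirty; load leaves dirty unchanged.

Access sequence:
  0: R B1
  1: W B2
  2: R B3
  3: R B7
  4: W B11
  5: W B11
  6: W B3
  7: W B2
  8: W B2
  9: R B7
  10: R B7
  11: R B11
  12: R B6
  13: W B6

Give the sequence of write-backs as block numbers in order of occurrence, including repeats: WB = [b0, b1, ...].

0: R B1 -> L1 miss  d=-]
1: W B2 -> L2 miss  d=D]
2: R B3 -> L3 miss  d=-]
3: R B7 -> L3 miss  d=-]
4: W B11 -> L3 miss  d=D]
5: W B11 -> L3 hit  d=D]
6: W B3 -> L3 miss wb->B11  d=D]
7: W B2 -> L2 hit  d=D]
8: W B2 -> L2 hit  d=D]
9: R B7 -> L3 miss wb->B3  d=-]
10: R B7 -> L3 hit  d=-]
11: R B11 -> L3 miss  d=-]
12: R B6 -> L2 miss wb->B2  d=-]
13: W B6 -> L2 hit  d=D]

WB = [11, 3, 2]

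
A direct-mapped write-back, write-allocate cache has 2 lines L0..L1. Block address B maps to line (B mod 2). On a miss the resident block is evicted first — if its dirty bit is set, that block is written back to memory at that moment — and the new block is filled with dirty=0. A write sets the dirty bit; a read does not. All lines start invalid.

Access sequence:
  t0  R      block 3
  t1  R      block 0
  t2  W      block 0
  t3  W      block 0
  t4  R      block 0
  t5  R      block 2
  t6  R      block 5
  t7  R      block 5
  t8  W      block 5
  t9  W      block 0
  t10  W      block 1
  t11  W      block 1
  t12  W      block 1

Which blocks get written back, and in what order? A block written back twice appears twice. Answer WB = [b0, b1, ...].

0: R B3 → L1 miss [-]
1: R B0 → L0 miss [-]
2: W B0 → L0 hit [D]
3: W B0 → L0 hit [D]
4: R B0 → L0 hit [D]
5: R B2 → L0 miss wb→B0 [-]
6: R B5 → L1 miss [-]
7: R B5 → L1 hit [-]
8: W B5 → L1 hit [D]
9: W B0 → L0 miss [D]
10: W B1 → L1 miss wb→B5 [D]
11: W B1 → L1 hit [D]
12: W B1 → L1 hit [D]

WB = [0, 5]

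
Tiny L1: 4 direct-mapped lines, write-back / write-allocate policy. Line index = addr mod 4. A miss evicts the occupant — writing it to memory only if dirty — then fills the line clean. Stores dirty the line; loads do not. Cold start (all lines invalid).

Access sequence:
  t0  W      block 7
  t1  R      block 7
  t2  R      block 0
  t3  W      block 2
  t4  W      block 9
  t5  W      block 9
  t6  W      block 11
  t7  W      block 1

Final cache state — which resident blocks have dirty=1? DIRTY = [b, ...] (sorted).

DIRTY = [1, 2, 11]

0: W B7 → L3 miss [D]
1: R B7 → L3 hit [D]
2: R B0 → L0 miss [-]
3: W B2 → L2 miss [D]
4: W B9 → L1 miss [D]
5: W B9 → L1 hit [D]
6: W B11 → L3 miss wb→B7 [D]
7: W B1 → L1 miss wb→B9 [D]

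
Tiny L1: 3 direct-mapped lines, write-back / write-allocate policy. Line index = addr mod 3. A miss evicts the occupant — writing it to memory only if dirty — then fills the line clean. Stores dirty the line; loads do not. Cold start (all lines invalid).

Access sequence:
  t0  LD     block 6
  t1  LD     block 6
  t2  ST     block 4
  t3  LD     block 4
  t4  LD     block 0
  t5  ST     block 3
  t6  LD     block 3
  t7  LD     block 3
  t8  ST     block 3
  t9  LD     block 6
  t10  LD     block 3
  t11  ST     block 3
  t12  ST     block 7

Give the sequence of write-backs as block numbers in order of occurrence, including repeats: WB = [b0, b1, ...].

WB = [3, 4]

0: R B6 -> L0 miss  d=-]
1: R B6 -> L0 hit  d=-]
2: W B4 -> L1 miss  d=D]
3: R B4 -> L1 hit  d=D]
4: R B0 -> L0 miss  d=-]
5: W B3 -> L0 miss  d=D]
6: R B3 -> L0 hit  d=D]
7: R B3 -> L0 hit  d=D]
8: W B3 -> L0 hit  d=D]
9: R B6 -> L0 miss wb->B3  d=-]
10: R B3 -> L0 miss  d=-]
11: W B3 -> L0 hit  d=D]
12: W B7 -> L1 miss wb->B4  d=D]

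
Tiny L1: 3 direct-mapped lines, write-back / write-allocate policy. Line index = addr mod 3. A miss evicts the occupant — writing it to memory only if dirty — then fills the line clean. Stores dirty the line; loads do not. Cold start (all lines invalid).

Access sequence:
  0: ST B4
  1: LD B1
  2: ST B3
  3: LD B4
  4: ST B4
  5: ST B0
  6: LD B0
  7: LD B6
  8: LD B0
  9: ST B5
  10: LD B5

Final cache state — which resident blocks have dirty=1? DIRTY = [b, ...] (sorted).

  0 | W B4 → L1 miss [D]
  1 | R B1 → L1 miss wb→B4 [-]
  2 | W B3 → L0 miss [D]
  3 | R B4 → L1 miss [-]
  4 | W B4 → L1 hit [D]
  5 | W B0 → L0 miss wb→B3 [D]
  6 | R B0 → L0 hit [D]
  7 | R B6 → L0 miss wb→B0 [-]
  8 | R B0 → L0 miss [-]
  9 | W B5 → L2 miss [D]
  10 | R B5 → L2 hit [D]

DIRTY = [4, 5]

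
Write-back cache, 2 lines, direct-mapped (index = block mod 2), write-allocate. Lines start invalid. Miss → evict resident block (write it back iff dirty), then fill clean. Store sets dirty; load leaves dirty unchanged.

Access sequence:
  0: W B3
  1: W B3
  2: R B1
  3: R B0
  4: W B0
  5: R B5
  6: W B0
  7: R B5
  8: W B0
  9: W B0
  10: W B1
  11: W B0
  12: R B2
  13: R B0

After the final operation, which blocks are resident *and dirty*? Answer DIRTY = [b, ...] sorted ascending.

0: W B3 -> L1 miss  d=D]
1: W B3 -> L1 hit  d=D]
2: R B1 -> L1 miss wb->B3  d=-]
3: R B0 -> L0 miss  d=-]
4: W B0 -> L0 hit  d=D]
5: R B5 -> L1 miss  d=-]
6: W B0 -> L0 hit  d=D]
7: R B5 -> L1 hit  d=-]
8: W B0 -> L0 hit  d=D]
9: W B0 -> L0 hit  d=D]
10: W B1 -> L1 miss  d=D]
11: W B0 -> L0 hit  d=D]
12: R B2 -> L0 miss wb->B0  d=-]
13: R B0 -> L0 miss  d=-]

DIRTY = [1]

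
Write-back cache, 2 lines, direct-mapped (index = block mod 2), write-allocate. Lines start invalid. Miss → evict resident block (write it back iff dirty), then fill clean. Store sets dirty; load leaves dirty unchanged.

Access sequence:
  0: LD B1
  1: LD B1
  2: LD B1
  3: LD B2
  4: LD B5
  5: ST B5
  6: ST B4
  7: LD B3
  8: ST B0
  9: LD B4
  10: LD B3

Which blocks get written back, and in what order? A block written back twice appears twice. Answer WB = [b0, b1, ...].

  0 | R B1 → L1 miss [-]
  1 | R B1 → L1 hit [-]
  2 | R B1 → L1 hit [-]
  3 | R B2 → L0 miss [-]
  4 | R B5 → L1 miss [-]
  5 | W B5 → L1 hit [D]
  6 | W B4 → L0 miss [D]
  7 | R B3 → L1 miss wb→B5 [-]
  8 | W B0 → L0 miss wb→B4 [D]
  9 | R B4 → L0 miss wb→B0 [-]
  10 | R B3 → L1 hit [-]

WB = [5, 4, 0]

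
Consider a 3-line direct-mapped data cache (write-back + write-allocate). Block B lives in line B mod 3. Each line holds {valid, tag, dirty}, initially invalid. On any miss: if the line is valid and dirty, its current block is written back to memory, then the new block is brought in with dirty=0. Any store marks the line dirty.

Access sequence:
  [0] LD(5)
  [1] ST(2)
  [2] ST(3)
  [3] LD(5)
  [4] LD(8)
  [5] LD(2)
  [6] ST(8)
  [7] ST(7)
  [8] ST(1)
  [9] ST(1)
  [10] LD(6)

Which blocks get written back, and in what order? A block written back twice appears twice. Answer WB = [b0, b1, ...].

WB = [2, 7, 3]

0: R B5 → L2 miss [-]
1: W B2 → L2 miss [D]
2: W B3 → L0 miss [D]
3: R B5 → L2 miss wb→B2 [-]
4: R B8 → L2 miss [-]
5: R B2 → L2 miss [-]
6: W B8 → L2 miss [D]
7: W B7 → L1 miss [D]
8: W B1 → L1 miss wb→B7 [D]
9: W B1 → L1 hit [D]
10: R B6 → L0 miss wb→B3 [-]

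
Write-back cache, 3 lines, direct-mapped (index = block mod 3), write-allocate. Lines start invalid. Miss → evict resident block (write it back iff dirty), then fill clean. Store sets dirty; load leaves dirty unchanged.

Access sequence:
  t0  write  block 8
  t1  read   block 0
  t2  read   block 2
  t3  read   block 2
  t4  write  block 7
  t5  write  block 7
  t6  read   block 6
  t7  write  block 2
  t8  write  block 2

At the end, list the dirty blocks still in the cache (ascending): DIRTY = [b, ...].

  0 | W B8 → L2 miss [D]
  1 | R B0 → L0 miss [-]
  2 | R B2 → L2 miss wb→B8 [-]
  3 | R B2 → L2 hit [-]
  4 | W B7 → L1 miss [D]
  5 | W B7 → L1 hit [D]
  6 | R B6 → L0 miss [-]
  7 | W B2 → L2 hit [D]
  8 | W B2 → L2 hit [D]

DIRTY = [2, 7]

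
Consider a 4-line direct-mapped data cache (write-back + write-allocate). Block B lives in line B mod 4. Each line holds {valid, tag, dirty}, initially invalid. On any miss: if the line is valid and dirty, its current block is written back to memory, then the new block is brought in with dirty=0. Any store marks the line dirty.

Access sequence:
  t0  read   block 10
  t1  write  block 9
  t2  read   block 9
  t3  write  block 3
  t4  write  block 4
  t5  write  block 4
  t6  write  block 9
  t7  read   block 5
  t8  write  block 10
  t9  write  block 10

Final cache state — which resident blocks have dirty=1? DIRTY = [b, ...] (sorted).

DIRTY = [3, 4, 10]

  0 | R B10 → L2 miss [-]
  1 | W B9 → L1 miss [D]
  2 | R B9 → L1 hit [D]
  3 | W B3 → L3 miss [D]
  4 | W B4 → L0 miss [D]
  5 | W B4 → L0 hit [D]
  6 | W B9 → L1 hit [D]
  7 | R B5 → L1 miss wb→B9 [-]
  8 | W B10 → L2 hit [D]
  9 | W B10 → L2 hit [D]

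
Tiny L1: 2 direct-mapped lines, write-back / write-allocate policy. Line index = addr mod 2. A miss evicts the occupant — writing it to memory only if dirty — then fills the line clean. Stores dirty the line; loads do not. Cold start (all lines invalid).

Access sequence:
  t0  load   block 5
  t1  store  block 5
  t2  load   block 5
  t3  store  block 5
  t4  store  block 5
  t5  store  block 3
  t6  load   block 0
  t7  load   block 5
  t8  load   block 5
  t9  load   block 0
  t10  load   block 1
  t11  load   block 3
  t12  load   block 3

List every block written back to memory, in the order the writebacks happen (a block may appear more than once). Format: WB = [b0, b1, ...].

0: R B5 → L1 miss [-]
1: W B5 → L1 hit [D]
2: R B5 → L1 hit [D]
3: W B5 → L1 hit [D]
4: W B5 → L1 hit [D]
5: W B3 → L1 miss wb→B5 [D]
6: R B0 → L0 miss [-]
7: R B5 → L1 miss wb→B3 [-]
8: R B5 → L1 hit [-]
9: R B0 → L0 hit [-]
10: R B1 → L1 miss [-]
11: R B3 → L1 miss [-]
12: R B3 → L1 hit [-]

WB = [5, 3]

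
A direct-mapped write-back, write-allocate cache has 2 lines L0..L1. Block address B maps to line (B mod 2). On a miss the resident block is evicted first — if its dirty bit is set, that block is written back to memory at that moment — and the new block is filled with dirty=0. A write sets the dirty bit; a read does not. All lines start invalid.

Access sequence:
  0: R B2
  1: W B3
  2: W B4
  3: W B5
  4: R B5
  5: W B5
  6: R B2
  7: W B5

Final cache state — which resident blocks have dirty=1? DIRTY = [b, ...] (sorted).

DIRTY = [5]

0: R B2 → L0 miss [-]
1: W B3 → L1 miss [D]
2: W B4 → L0 miss [D]
3: W B5 → L1 miss wb→B3 [D]
4: R B5 → L1 hit [D]
5: W B5 → L1 hit [D]
6: R B2 → L0 miss wb→B4 [-]
7: W B5 → L1 hit [D]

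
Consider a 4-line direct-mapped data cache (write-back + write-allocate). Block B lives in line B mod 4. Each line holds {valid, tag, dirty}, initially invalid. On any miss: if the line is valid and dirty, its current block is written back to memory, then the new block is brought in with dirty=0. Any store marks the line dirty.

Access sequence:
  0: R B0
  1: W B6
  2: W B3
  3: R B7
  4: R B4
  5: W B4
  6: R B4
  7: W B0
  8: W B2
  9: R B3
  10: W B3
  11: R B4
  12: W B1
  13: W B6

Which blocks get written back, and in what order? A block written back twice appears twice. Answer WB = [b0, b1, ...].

  0 | R B0 → L0 miss [-]
  1 | W B6 → L2 miss [D]
  2 | W B3 → L3 miss [D]
  3 | R B7 → L3 miss wb→B3 [-]
  4 | R B4 → L0 miss [-]
  5 | W B4 → L0 hit [D]
  6 | R B4 → L0 hit [D]
  7 | W B0 → L0 miss wb→B4 [D]
  8 | W B2 → L2 miss wb→B6 [D]
  9 | R B3 → L3 miss [-]
  10 | W B3 → L3 hit [D]
  11 | R B4 → L0 miss wb→B0 [-]
  12 | W B1 → L1 miss [D]
  13 | W B6 → L2 miss wb→B2 [D]

WB = [3, 4, 6, 0, 2]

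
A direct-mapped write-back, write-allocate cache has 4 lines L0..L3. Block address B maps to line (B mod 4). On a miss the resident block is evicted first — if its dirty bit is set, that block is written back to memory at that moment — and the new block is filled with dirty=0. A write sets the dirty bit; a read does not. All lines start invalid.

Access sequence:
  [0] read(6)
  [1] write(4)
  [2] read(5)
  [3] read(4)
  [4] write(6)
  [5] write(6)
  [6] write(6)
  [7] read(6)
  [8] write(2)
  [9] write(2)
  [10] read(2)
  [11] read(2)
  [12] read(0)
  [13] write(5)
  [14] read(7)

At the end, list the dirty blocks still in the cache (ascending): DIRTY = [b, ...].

  0 | R B6 → L2 miss [-]
  1 | W B4 → L0 miss [D]
  2 | R B5 → L1 miss [-]
  3 | R B4 → L0 hit [D]
  4 | W B6 → L2 hit [D]
  5 | W B6 → L2 hit [D]
  6 | W B6 → L2 hit [D]
  7 | R B6 → L2 hit [D]
  8 | W B2 → L2 miss wb→B6 [D]
  9 | W B2 → L2 hit [D]
  10 | R B2 → L2 hit [D]
  11 | R B2 → L2 hit [D]
  12 | R B0 → L0 miss wb→B4 [-]
  13 | W B5 → L1 hit [D]
  14 | R B7 → L3 miss [-]

DIRTY = [2, 5]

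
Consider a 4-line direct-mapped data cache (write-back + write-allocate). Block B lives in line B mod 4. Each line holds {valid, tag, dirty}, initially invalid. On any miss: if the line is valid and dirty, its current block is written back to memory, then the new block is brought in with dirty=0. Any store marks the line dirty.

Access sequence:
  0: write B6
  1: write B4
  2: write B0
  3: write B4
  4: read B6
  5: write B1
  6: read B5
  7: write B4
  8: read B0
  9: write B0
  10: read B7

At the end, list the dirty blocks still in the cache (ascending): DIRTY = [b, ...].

DIRTY = [0, 6]

  0 | W B6 → L2 miss [D]
  1 | W B4 → L0 miss [D]
  2 | W B0 → L0 miss wb→B4 [D]
  3 | W B4 → L0 miss wb→B0 [D]
  4 | R B6 → L2 hit [D]
  5 | W B1 → L1 miss [D]
  6 | R B5 → L1 miss wb→B1 [-]
  7 | W B4 → L0 hit [D]
  8 | R B0 → L0 miss wb→B4 [-]
  9 | W B0 → L0 hit [D]
  10 | R B7 → L3 miss [-]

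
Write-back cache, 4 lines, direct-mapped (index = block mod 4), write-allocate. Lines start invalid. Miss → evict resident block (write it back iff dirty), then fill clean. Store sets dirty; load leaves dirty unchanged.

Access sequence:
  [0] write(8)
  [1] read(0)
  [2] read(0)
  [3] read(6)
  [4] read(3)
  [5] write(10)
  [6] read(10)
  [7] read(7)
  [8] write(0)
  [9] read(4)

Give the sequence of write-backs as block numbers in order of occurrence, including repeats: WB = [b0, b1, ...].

WB = [8, 0]

0: W B8 -> L0 miss  d=D]
1: R B0 -> L0 miss wb->B8  d=-]
2: R B0 -> L0 hit  d=-]
3: R B6 -> L2 miss  d=-]
4: R B3 -> L3 miss  d=-]
5: W B10 -> L2 miss  d=D]
6: R B10 -> L2 hit  d=D]
7: R B7 -> L3 miss  d=-]
8: W B0 -> L0 hit  d=D]
9: R B4 -> L0 miss wb->B0  d=-]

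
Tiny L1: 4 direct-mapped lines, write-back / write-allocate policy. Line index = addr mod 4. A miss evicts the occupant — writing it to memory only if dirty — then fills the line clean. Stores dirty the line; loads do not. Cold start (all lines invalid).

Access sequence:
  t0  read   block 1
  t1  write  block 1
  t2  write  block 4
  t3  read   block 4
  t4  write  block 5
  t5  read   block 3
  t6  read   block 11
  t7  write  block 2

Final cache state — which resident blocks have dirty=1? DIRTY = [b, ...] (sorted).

DIRTY = [2, 4, 5]

  0 | R B1 → L1 miss [-]
  1 | W B1 → L1 hit [D]
  2 | W B4 → L0 miss [D]
  3 | R B4 → L0 hit [D]
  4 | W B5 → L1 miss wb→B1 [D]
  5 | R B3 → L3 miss [-]
  6 | R B11 → L3 miss [-]
  7 | W B2 → L2 miss [D]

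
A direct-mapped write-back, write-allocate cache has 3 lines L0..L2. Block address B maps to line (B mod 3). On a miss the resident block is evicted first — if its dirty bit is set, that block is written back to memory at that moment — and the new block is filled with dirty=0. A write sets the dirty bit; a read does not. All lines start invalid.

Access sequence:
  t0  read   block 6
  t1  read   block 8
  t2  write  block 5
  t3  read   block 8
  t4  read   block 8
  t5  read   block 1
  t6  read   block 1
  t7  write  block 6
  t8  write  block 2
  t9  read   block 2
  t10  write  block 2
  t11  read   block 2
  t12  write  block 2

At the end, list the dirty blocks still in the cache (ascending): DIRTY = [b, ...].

DIRTY = [2, 6]

0: R B6 -> L0 miss  d=-]
1: R B8 -> L2 miss  d=-]
2: W B5 -> L2 miss  d=D]
3: R B8 -> L2 miss wb->B5  d=-]
4: R B8 -> L2 hit  d=-]
5: R B1 -> L1 miss  d=-]
6: R B1 -> L1 hit  d=-]
7: W B6 -> L0 hit  d=D]
8: W B2 -> L2 miss  d=D]
9: R B2 -> L2 hit  d=D]
10: W B2 -> L2 hit  d=D]
11: R B2 -> L2 hit  d=D]
12: W B2 -> L2 hit  d=D]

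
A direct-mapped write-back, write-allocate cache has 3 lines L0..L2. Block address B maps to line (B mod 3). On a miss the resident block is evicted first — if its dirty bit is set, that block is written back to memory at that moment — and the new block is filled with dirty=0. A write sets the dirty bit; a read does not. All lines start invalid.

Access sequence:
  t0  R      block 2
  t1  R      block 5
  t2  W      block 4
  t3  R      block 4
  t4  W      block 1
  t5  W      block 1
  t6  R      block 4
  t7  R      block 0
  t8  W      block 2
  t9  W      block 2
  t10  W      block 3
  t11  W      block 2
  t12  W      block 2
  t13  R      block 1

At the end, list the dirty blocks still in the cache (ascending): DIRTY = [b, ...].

  0 | R B2 → L2 miss [-]
  1 | R B5 → L2 miss [-]
  2 | W B4 → L1 miss [D]
  3 | R B4 → L1 hit [D]
  4 | W B1 → L1 miss wb→B4 [D]
  5 | W B1 → L1 hit [D]
  6 | R B4 → L1 miss wb→B1 [-]
  7 | R B0 → L0 miss [-]
  8 | W B2 → L2 miss [D]
  9 | W B2 → L2 hit [D]
  10 | W B3 → L0 miss [D]
  11 | W B2 → L2 hit [D]
  12 | W B2 → L2 hit [D]
  13 | R B1 → L1 miss [-]

DIRTY = [2, 3]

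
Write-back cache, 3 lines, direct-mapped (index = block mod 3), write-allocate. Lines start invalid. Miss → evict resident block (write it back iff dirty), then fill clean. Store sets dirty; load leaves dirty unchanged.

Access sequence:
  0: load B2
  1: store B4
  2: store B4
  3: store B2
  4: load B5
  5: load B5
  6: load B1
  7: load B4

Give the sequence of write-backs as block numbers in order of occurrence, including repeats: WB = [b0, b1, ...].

  0 | R B2 → L2 miss [-]
  1 | W B4 → L1 miss [D]
  2 | W B4 → L1 hit [D]
  3 | W B2 → L2 hit [D]
  4 | R B5 → L2 miss wb→B2 [-]
  5 | R B5 → L2 hit [-]
  6 | R B1 → L1 miss wb→B4 [-]
  7 | R B4 → L1 miss [-]

WB = [2, 4]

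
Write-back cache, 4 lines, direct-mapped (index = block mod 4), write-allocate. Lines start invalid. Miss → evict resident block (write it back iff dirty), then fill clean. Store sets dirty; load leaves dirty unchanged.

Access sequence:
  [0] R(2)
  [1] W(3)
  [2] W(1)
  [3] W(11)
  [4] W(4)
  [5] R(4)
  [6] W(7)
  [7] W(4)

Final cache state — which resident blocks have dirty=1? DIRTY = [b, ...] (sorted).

0: R B2 -> L2 miss  d=-]
1: W B3 -> L3 miss  d=D]
2: W B1 -> L1 miss  d=D]
3: W B11 -> L3 miss wb->B3  d=D]
4: W B4 -> L0 miss  d=D]
5: R B4 -> L0 hit  d=D]
6: W B7 -> L3 miss wb->B11  d=D]
7: W B4 -> L0 hit  d=D]

DIRTY = [1, 4, 7]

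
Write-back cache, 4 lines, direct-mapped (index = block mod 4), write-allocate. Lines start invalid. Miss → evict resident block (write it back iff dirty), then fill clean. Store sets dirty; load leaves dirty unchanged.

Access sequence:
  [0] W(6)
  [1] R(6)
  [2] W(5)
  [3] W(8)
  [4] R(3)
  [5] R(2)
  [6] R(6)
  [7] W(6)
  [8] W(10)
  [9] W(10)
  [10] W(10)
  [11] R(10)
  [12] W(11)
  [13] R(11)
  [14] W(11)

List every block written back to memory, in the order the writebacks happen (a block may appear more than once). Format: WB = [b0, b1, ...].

0: W B6 → L2 miss [D]
1: R B6 → L2 hit [D]
2: W B5 → L1 miss [D]
3: W B8 → L0 miss [D]
4: R B3 → L3 miss [-]
5: R B2 → L2 miss wb→B6 [-]
6: R B6 → L2 miss [-]
7: W B6 → L2 hit [D]
8: W B10 → L2 miss wb→B6 [D]
9: W B10 → L2 hit [D]
10: W B10 → L2 hit [D]
11: R B10 → L2 hit [D]
12: W B11 → L3 miss [D]
13: R B11 → L3 hit [D]
14: W B11 → L3 hit [D]

WB = [6, 6]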